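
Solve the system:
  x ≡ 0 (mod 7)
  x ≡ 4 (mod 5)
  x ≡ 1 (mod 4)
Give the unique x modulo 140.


Moduli 7, 5, 4 are pairwise coprime; by CRT there is a unique solution modulo M = 7 · 5 · 4 = 140.
Solve pairwise, accumulating the modulus:
  Start with x ≡ 0 (mod 7).
  Combine with x ≡ 4 (mod 5): since gcd(7, 5) = 1, we get a unique residue mod 35.
    Write x = 0 + 7·t and substitute into x ≡ 4 (mod 5): 7·t ≡ 4 − 0 = 4 (mod 5).
    Reduce coefficients mod 5: 2·t ≡ 4 (mod 5).
    The inverse of 2 mod 5 is 3 (since 2·3 = 6 = 1·5 + 1), so t ≡ 3·4 = 12 ≡ 2 (mod 5).
    Then x = 0 + 7·2 = 14, valid modulo lcm(7, 5) = 35: x ≡ 14 (mod 35).
  Combine with x ≡ 1 (mod 4): since gcd(35, 4) = 1, we get a unique residue mod 140.
    Write x = 14 + 35·t and substitute into x ≡ 1 (mod 4): 35·t ≡ 1 − 14 = -13 (mod 4).
    Reduce coefficients mod 4: 3·t ≡ 3 (mod 4).
    The inverse of 3 mod 4 is 3 (since 3·3 = 9 = 2·4 + 1), so t ≡ 3·3 = 9 ≡ 1 (mod 4).
    Then x = 14 + 35·1 = 49, valid modulo lcm(35, 4) = 140: x ≡ 49 (mod 140).
Verify: 49 mod 7 = 0 ✓, 49 mod 5 = 4 ✓, 49 mod 4 = 1 ✓.

x ≡ 49 (mod 140).


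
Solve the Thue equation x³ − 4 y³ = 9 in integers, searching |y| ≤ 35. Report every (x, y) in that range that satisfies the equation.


The equation is x³ - 4y³ = 9. For fixed y, x³ = 4·y³ + 9, so a solution requires the RHS to be a perfect cube.
Strategy: iterate y from -35 to 35, compute RHS = 4·y³ + 9, and check whether it is a (positive or negative) perfect cube.
Check small values of y:
  y = 0: RHS = 9 is not a perfect cube.
  y = 1: RHS = 13 is not a perfect cube.
  y = -1: RHS = 5 is not a perfect cube.
  y = 2: RHS = 41 is not a perfect cube.
  y = -2: RHS = -23 is not a perfect cube.
  y = 3: RHS = 117 is not a perfect cube.
  y = -3: RHS = -99 is not a perfect cube.
Continuing the search up to |y| = 35 finds no solutions either.
No (x, y) in the scanned range satisfies the equation.

No integer solutions with |y| ≤ 35.


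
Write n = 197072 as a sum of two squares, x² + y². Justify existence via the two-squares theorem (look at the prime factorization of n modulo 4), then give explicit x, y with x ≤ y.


Step 1: Factor n = 197072 = 2^4 · 109 · 113.
Step 2: Check the mod-4 condition on each prime factor: 2 = 2 (special); 109 ≡ 1 (mod 4), exponent 1; 113 ≡ 1 (mod 4), exponent 1.
All primes ≡ 3 (mod 4) appear to even exponent (or don't appear), so by the two-squares theorem n IS expressible as a sum of two squares.
Step 3: Build a representation. Group n = k² · m with k = 4 and m = 109 · 113 = 12317 (a product of primes ≡ 1 (mod 4)); a representation of m scales to one of n via (k·x)² + (k·y)² = k²(x² + y²). Each prime p ≡ 1 (mod 4) is itself a sum of two squares; find a² by testing p − a² for a perfect square:
  109: 109 − 1² = 108, 109 − 2² = 105, 109 − 3² = 100 = 10² ⇒ 109 = 3² + 10².
  113: 113 − 1² = 112, 113 − 2² = 109, 113 − 3² = 104, 113 − 4² = 97, 113 − 5² = 88, 113 − 6² = 77, 113 − 7² = 64 = 8² ⇒ 113 = 7² + 8².
  Combine using the Brahmagupta–Fibonacci identity (a² + b²)(c² + d²) = (ac − bd)² + (ad + bc)² = (ac + bd)² + (ad − bc)²:
  109 · 113 = 12317: from (3² + 10²)(7² + 8²), take (3·7 − 10·8, 3·8 + 10·7) = (21 − 80, 24 + 70) = (-59, 94); dropping signs (only squares matter) gives (59, 94); check 59² + 94² = 3481 + 8836 = 12317 ✓.
  Scale by k = 4: (4·59, 4·94) = (236, 376).
Step 4: Order so x ≤ y and verify: 236² + 376² = 55696 + 141376 = 197072 = n. ✓

n = 197072 = 236² + 376² (one valid representation with x ≤ y).


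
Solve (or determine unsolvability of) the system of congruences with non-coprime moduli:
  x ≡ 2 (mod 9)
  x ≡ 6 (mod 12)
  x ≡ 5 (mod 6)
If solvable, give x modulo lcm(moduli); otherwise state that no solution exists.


Moduli 9, 12, 6 are not pairwise coprime, so CRT works modulo lcm(m_i) when all pairwise compatibility conditions hold.
Pairwise compatibility: gcd(m_i, m_j) must divide a_i - a_j for every pair.
Merge one congruence at a time:
  Start: x ≡ 2 (mod 9).
  Combine with x ≡ 6 (mod 12): gcd(9, 12) = 3, and 6 - 2 = 4 is NOT divisible by 3.
    ⇒ system is inconsistent (no integer solution).

No solution (the system is inconsistent).


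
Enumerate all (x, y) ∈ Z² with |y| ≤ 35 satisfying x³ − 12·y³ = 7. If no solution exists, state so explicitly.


The equation is x³ - 12y³ = 7. For fixed y, x³ = 12·y³ + 7, so a solution requires the RHS to be a perfect cube.
Strategy: iterate y from -35 to 35, compute RHS = 12·y³ + 7, and check whether it is a (positive or negative) perfect cube.
Check small values of y:
  y = 0: RHS = 7 is not a perfect cube.
  y = 1: RHS = 19 is not a perfect cube.
  y = -1: RHS = -5 is not a perfect cube.
  y = 2: RHS = 103 is not a perfect cube.
  y = -2: RHS = -89 is not a perfect cube.
  y = 3: RHS = 331 is not a perfect cube.
  y = -3: RHS = -317 is not a perfect cube.
Continuing the search up to |y| = 35 finds no solutions either.
No (x, y) in the scanned range satisfies the equation.

No integer solutions with |y| ≤ 35.


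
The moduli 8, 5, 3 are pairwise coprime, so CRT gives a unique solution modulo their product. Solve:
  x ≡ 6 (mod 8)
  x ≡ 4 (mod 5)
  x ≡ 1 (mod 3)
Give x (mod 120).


Moduli 8, 5, 3 are pairwise coprime; by CRT there is a unique solution modulo M = 8 · 5 · 3 = 120.
Solve pairwise, accumulating the modulus:
  Start with x ≡ 6 (mod 8).
  Combine with x ≡ 4 (mod 5): since gcd(8, 5) = 1, we get a unique residue mod 40.
    Write x = 6 + 8·t and substitute into x ≡ 4 (mod 5): 8·t ≡ 4 − 6 = -2 (mod 5).
    Reduce coefficients mod 5: 3·t ≡ 3 (mod 5).
    The inverse of 3 mod 5 is 2 (since 3·2 = 6 = 1·5 + 1), so t ≡ 2·3 = 6 ≡ 1 (mod 5).
    Then x = 6 + 8·1 = 14, valid modulo lcm(8, 5) = 40: x ≡ 14 (mod 40).
  Combine with x ≡ 1 (mod 3): since gcd(40, 3) = 1, we get a unique residue mod 120.
    Write x = 14 + 40·t and substitute into x ≡ 1 (mod 3): 40·t ≡ 1 − 14 = -13 (mod 3).
    Reduce coefficients mod 3: 1·t ≡ 2 (mod 3).
    So t ≡ 2 (mod 3).
    Then x = 14 + 40·2 = 94, valid modulo lcm(40, 3) = 120: x ≡ 94 (mod 120).
Verify: 94 mod 8 = 6 ✓, 94 mod 5 = 4 ✓, 94 mod 3 = 1 ✓.

x ≡ 94 (mod 120).


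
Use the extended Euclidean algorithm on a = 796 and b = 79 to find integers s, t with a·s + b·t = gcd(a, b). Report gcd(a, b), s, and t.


Euclidean algorithm on (796, 79) — divide until remainder is 0:
  796 = 10 · 79 + 6
  79 = 13 · 6 + 1
  6 = 6 · 1 + 0
gcd(796, 79) = 1.
Track Bezout coefficients alongside the remainders: start with r₀ = 796 = a·1 + b·0 (s = 1, t = 0) and r₁ = 79 = a·0 + b·1 (s = 0, t = 1); each new remainder r_{k+1} = r_{k-1} − q_k·r_k inherits s_{k+1} = s_{k-1} − q_k·s_k, t_{k+1} = t_{k-1} − q_k·t_k, so r_k = a·s_k + b·t_k at every step:
  q = 10: r = 6, s = 1 − 10·0 = 1, t = 0 − 10·1 = -10  (check: 796·1 + 79·(-10) = 6)
  q = 13: r = 1, s = 0 − 13·1 = -13, t = 1 − 13·(-10) = 131  (check: 796·(-13) + 79·131 = 1)
The row with r = 1 (the gcd) gives the Bezout coefficients s = -13, t = 131.
Result: 796 · (-13) + 79 · (131) = 1.

gcd(796, 79) = 1; s = -13, t = 131 (check: 796·(-13) + 79·131 = 1).


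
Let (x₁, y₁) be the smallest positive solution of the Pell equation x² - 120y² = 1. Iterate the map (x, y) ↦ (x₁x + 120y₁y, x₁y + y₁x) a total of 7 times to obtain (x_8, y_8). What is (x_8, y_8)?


Step 1: Find the fundamental solution (x₁, y₁) of x² - 120y² = 1.
  Expand √120 as a continued fraction. a₀ = ⌊√120⌋ = 10; iterate m_{k+1} = d_k·a_k − m_k, d_{k+1} = (120 − m_{k+1}²)/d_k, a_{k+1} = ⌊(a₀ + m_{k+1})/d_{k+1}⌋ (starting m₀ = 0, d₀ = 1), with convergents p_k = a_k·p_{k-1} + p_{k-2}, q_k = a_k·q_{k-1} + q_{k-2} (p₋₁ = 1, q₋₁ = 0):
  k = 0: a₀ = 10; p₀/q₀ = 10/1; p₀² − 120·q₀² = 100 − 120 = -20.
  k = 1: m = 10, d = 20, a = ⌊(10 + 10)/20⌋ = 1; p/q = (1·10 + 1)/(1·1 + 0) = 11/1; p² − 120·q² = 121 − 120 = 1.
  The first convergent with p² − 120·q² = 1 gives the fundamental solution (x₁, y₁) = (11, 1).
Step 2: Apply the recurrence (x_{n+1}, y_{n+1}) = (x₁x_n + 120y₁y_n, x₁y_n + y₁x_n) repeatedly.
  From (x_1, y_1) = (11, 1): x_2 = 11·11 + 120·1·1 = 241; y_2 = 11·1 + 1·11 = 22.
  From (x_2, y_2) = (241, 22): x_3 = 11·241 + 120·1·22 = 5291; y_3 = 11·22 + 1·241 = 483.
  From (x_3, y_3) = (5291, 483): x_4 = 11·5291 + 120·1·483 = 116161; y_4 = 11·483 + 1·5291 = 10604.
  From (x_4, y_4) = (116161, 10604): x_5 = 11·116161 + 120·1·10604 = 2550251; y_5 = 11·10604 + 1·116161 = 232805.
  From (x_5, y_5) = (2550251, 232805): x_6 = 11·2550251 + 120·1·232805 = 55989361; y_6 = 11·232805 + 1·2550251 = 5111106.
  From (x_6, y_6) = (55989361, 5111106): x_7 = 11·55989361 + 120·1·5111106 = 1229215691; y_7 = 11·5111106 + 1·55989361 = 112211527.
  From (x_7, y_7) = (1229215691, 112211527): x_8 = 11·1229215691 + 120·1·112211527 = 26986755841; y_8 = 11·112211527 + 1·1229215691 = 2463542488.
Step 3: Verify x_8² - 120·y_8² = 728284990821747617281 - 728284990821747617280 = 1 (should be 1). ✓

(x_1, y_1) = (11, 1); (x_8, y_8) = (26986755841, 2463542488).


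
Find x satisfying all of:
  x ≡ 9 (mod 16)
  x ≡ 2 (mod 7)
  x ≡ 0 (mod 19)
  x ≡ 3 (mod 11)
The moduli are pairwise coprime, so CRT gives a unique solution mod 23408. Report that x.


Product of moduli M = 16 · 7 · 19 · 11 = 23408.
Merge one congruence at a time:
  Start: x ≡ 9 (mod 16).
  Combine with x ≡ 2 (mod 7); new modulus lcm = 112.
    Write x = 9 + 16·t and substitute into x ≡ 2 (mod 7): 16·t ≡ 2 − 9 = -7 (mod 7).
    Reduce coefficients mod 7: 2·t ≡ 0 (mod 7).
    The inverse of 2 mod 7 is 4 (since 2·4 = 8 = 1·7 + 1), so t ≡ 4·0 = 0 ≡ 0 (mod 7).
    Then x = 9 + 16·0 = 9, valid modulo lcm(16, 7) = 112: x ≡ 9 (mod 112).
  Combine with x ≡ 0 (mod 19); new modulus lcm = 2128.
    Write x = 9 + 112·t and substitute into x ≡ 0 (mod 19): 112·t ≡ 0 − 9 = -9 (mod 19).
    Reduce coefficients mod 19: 17·t ≡ 10 (mod 19).
    The inverse of 17 mod 19 is 9 (since 17·9 = 153 = 8·19 + 1), so t ≡ 9·10 = 90 ≡ 14 (mod 19).
    Then x = 9 + 112·14 = 1577, valid modulo lcm(112, 19) = 2128: x ≡ 1577 (mod 2128).
  Combine with x ≡ 3 (mod 11); new modulus lcm = 23408.
    Write x = 1577 + 2128·t and substitute into x ≡ 3 (mod 11): 2128·t ≡ 3 − 1577 = -1574 (mod 11).
    Reduce coefficients mod 11: 5·t ≡ 10 (mod 11).
    The inverse of 5 mod 11 is 9 (since 5·9 = 45 = 4·11 + 1), so t ≡ 9·10 = 90 ≡ 2 (mod 11).
    Then x = 1577 + 2128·2 = 5833, valid modulo lcm(2128, 11) = 23408: x ≡ 5833 (mod 23408).
Verify against each original: 5833 mod 16 = 9, 5833 mod 7 = 2, 5833 mod 19 = 0, 5833 mod 11 = 3.

x ≡ 5833 (mod 23408).


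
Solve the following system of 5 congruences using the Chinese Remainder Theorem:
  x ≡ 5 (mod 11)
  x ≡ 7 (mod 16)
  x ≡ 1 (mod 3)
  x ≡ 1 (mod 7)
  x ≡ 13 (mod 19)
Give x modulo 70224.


Product of moduli M = 11 · 16 · 3 · 7 · 19 = 70224.
Merge one congruence at a time:
  Start: x ≡ 5 (mod 11).
  Combine with x ≡ 7 (mod 16); new modulus lcm = 176.
    Write x = 5 + 11·t and substitute into x ≡ 7 (mod 16): 11·t ≡ 7 − 5 = 2 (mod 16).
    The inverse of 11 mod 16 is 3 (since 11·3 = 33 = 2·16 + 1), so t ≡ 3·2 = 6 ≡ 6 (mod 16).
    Then x = 5 + 11·6 = 71, valid modulo lcm(11, 16) = 176: x ≡ 71 (mod 176).
  Combine with x ≡ 1 (mod 3); new modulus lcm = 528.
    Write x = 71 + 176·t and substitute into x ≡ 1 (mod 3): 176·t ≡ 1 − 71 = -70 (mod 3).
    Reduce coefficients mod 3: 2·t ≡ 2 (mod 3).
    The inverse of 2 mod 3 is 2 (since 2·2 = 4 = 1·3 + 1), so t ≡ 2·2 = 4 ≡ 1 (mod 3).
    Then x = 71 + 176·1 = 247, valid modulo lcm(176, 3) = 528: x ≡ 247 (mod 528).
  Combine with x ≡ 1 (mod 7); new modulus lcm = 3696.
    Write x = 247 + 528·t and substitute into x ≡ 1 (mod 7): 528·t ≡ 1 − 247 = -246 (mod 7).
    Reduce coefficients mod 7: 3·t ≡ 6 (mod 7).
    The inverse of 3 mod 7 is 5 (since 3·5 = 15 = 2·7 + 1), so t ≡ 5·6 = 30 ≡ 2 (mod 7).
    Then x = 247 + 528·2 = 1303, valid modulo lcm(528, 7) = 3696: x ≡ 1303 (mod 3696).
  Combine with x ≡ 13 (mod 19); new modulus lcm = 70224.
    Write x = 1303 + 3696·t and substitute into x ≡ 13 (mod 19): 3696·t ≡ 13 − 1303 = -1290 (mod 19).
    Reduce coefficients mod 19: 10·t ≡ 2 (mod 19).
    The inverse of 10 mod 19 is 2 (since 10·2 = 20 = 1·19 + 1), so t ≡ 2·2 = 4 ≡ 4 (mod 19).
    Then x = 1303 + 3696·4 = 16087, valid modulo lcm(3696, 19) = 70224: x ≡ 16087 (mod 70224).
Verify against each original: 16087 mod 11 = 5, 16087 mod 16 = 7, 16087 mod 3 = 1, 16087 mod 7 = 1, 16087 mod 19 = 13.

x ≡ 16087 (mod 70224).


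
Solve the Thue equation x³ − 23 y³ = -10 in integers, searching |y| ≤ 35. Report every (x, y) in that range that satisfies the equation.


The equation is x³ - 23y³ = -10. For fixed y, x³ = 23·y³ − 10, so a solution requires the RHS to be a perfect cube.
Strategy: iterate y from -35 to 35, compute RHS = 23·y³ − 10, and check whether it is a (positive or negative) perfect cube.
Check small values of y:
  y = 0: RHS = -10 is not a perfect cube.
  y = 1: RHS = 13 is not a perfect cube.
  y = -1: RHS = -33 is not a perfect cube.
  y = 2: RHS = 174 is not a perfect cube.
  y = -2: RHS = -194 is not a perfect cube.
  y = 3: RHS = 611 is not a perfect cube.
  y = -3: RHS = -631 is not a perfect cube.
Continuing the search up to |y| = 35 finds no solutions either.
No (x, y) in the scanned range satisfies the equation.

No integer solutions with |y| ≤ 35.


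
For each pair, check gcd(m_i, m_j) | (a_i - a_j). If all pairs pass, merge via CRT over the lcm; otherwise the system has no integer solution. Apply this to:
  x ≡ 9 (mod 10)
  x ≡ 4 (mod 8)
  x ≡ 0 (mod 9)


Moduli 10, 8, 9 are not pairwise coprime, so CRT works modulo lcm(m_i) when all pairwise compatibility conditions hold.
Pairwise compatibility: gcd(m_i, m_j) must divide a_i - a_j for every pair.
Merge one congruence at a time:
  Start: x ≡ 9 (mod 10).
  Combine with x ≡ 4 (mod 8): gcd(10, 8) = 2, and 4 - 9 = -5 is NOT divisible by 2.
    ⇒ system is inconsistent (no integer solution).

No solution (the system is inconsistent).


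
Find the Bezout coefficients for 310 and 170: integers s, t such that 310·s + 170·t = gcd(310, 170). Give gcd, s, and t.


Euclidean algorithm on (310, 170) — divide until remainder is 0:
  310 = 1 · 170 + 140
  170 = 1 · 140 + 30
  140 = 4 · 30 + 20
  30 = 1 · 20 + 10
  20 = 2 · 10 + 0
gcd(310, 170) = 10.
Track Bezout coefficients alongside the remainders: start with r₀ = 310 = a·1 + b·0 (s = 1, t = 0) and r₁ = 170 = a·0 + b·1 (s = 0, t = 1); each new remainder r_{k+1} = r_{k-1} − q_k·r_k inherits s_{k+1} = s_{k-1} − q_k·s_k, t_{k+1} = t_{k-1} − q_k·t_k, so r_k = a·s_k + b·t_k at every step:
  q = 1: r = 140, s = 1 − 1·0 = 1, t = 0 − 1·1 = -1  (check: 310·1 + 170·(-1) = 140)
  q = 1: r = 30, s = 0 − 1·1 = -1, t = 1 − 1·(-1) = 2  (check: 310·(-1) + 170·2 = 30)
  q = 4: r = 20, s = 1 − 4·(-1) = 5, t = -1 − 4·2 = -9  (check: 310·5 + 170·(-9) = 20)
  q = 1: r = 10, s = -1 − 1·5 = -6, t = 2 − 1·(-9) = 11  (check: 310·(-6) + 170·11 = 10)
The row with r = 10 (the gcd) gives the Bezout coefficients s = -6, t = 11.
Result: 310 · (-6) + 170 · (11) = 10.

gcd(310, 170) = 10; s = -6, t = 11 (check: 310·(-6) + 170·11 = 10).


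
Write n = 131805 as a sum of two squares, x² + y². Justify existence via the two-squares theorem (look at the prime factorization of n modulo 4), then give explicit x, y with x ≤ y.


Step 1: Factor n = 131805 = 3^2 · 5 · 29 · 101.
Step 2: Check the mod-4 condition on each prime factor: 3 ≡ 3 (mod 4), exponent 2 (must be even); 5 ≡ 1 (mod 4), exponent 1; 29 ≡ 1 (mod 4), exponent 1; 101 ≡ 1 (mod 4), exponent 1.
All primes ≡ 3 (mod 4) appear to even exponent (or don't appear), so by the two-squares theorem n IS expressible as a sum of two squares.
Step 3: Build a representation. Group n = k² · m with k = 3 and m = 5 · 29 · 101 = 14645 (a product of primes ≡ 1 (mod 4)); a representation of m scales to one of n via (k·x)² + (k·y)² = k²(x² + y²). Each prime p ≡ 1 (mod 4) is itself a sum of two squares; find a² by testing p − a² for a perfect square:
  5: 5 − 1² = 4 = 2² ⇒ 5 = 1² + 2².
  29: 29 − 1² = 28, 29 − 2² = 25 = 5² ⇒ 29 = 2² + 5².
  101: 101 − 1² = 100 = 10² ⇒ 101 = 1² + 10².
  Combine using the Brahmagupta–Fibonacci identity (a² + b²)(c² + d²) = (ac − bd)² + (ad + bc)² = (ac + bd)² + (ad − bc)²:
  5 · 29 = 145: from (1² + 2²)(2² + 5²), take (1·2 − 2·5, 1·5 + 2·2) = (2 − 10, 5 + 4) = (-8, 9); dropping signs (only squares matter) gives (8, 9); check 8² + 9² = 64 + 81 = 145 ✓.
  145 · 101 = 14645: from (8² + 9²)(1² + 10²), take (8·1 − 9·10, 8·10 + 9·1) = (8 − 90, 80 + 9) = (-82, 89); dropping signs (only squares matter) gives (82, 89); check 82² + 89² = 6724 + 7921 = 14645 ✓.
  Scale by k = 3: (3·82, 3·89) = (246, 267).
Step 4: Order so x ≤ y and verify: 246² + 267² = 60516 + 71289 = 131805 = n. ✓

n = 131805 = 246² + 267² (one valid representation with x ≤ y).


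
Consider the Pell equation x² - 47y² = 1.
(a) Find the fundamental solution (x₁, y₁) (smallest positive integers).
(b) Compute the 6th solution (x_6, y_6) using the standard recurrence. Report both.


Step 1: Find the fundamental solution (x₁, y₁) of x² - 47y² = 1.
  Expand √47 as a continued fraction. a₀ = ⌊√47⌋ = 6; iterate m_{k+1} = d_k·a_k − m_k, d_{k+1} = (47 − m_{k+1}²)/d_k, a_{k+1} = ⌊(a₀ + m_{k+1})/d_{k+1}⌋ (starting m₀ = 0, d₀ = 1), with convergents p_k = a_k·p_{k-1} + p_{k-2}, q_k = a_k·q_{k-1} + q_{k-2} (p₋₁ = 1, q₋₁ = 0):
  k = 0: a₀ = 6; p₀/q₀ = 6/1; p₀² − 47·q₀² = 36 − 47 = -11.
  k = 1: m = 6, d = 11, a = ⌊(6 + 6)/11⌋ = 1; p/q = (1·6 + 1)/(1·1 + 0) = 7/1; p² − 47·q² = 49 − 47 = 2.
  k = 2: m = 5, d = 2, a = ⌊(6 + 5)/2⌋ = 5; p/q = (5·7 + 6)/(5·1 + 1) = 41/6; p² − 47·q² = 1681 − 1692 = -11.
  k = 3: m = 5, d = 11, a = ⌊(6 + 5)/11⌋ = 1; p/q = (1·41 + 7)/(1·6 + 1) = 48/7; p² − 47·q² = 2304 − 2303 = 1.
  The first convergent with p² − 47·q² = 1 gives the fundamental solution (x₁, y₁) = (48, 7).
Step 2: Apply the recurrence (x_{n+1}, y_{n+1}) = (x₁x_n + 47y₁y_n, x₁y_n + y₁x_n) repeatedly.
  From (x_1, y_1) = (48, 7): x_2 = 48·48 + 47·7·7 = 4607; y_2 = 48·7 + 7·48 = 672.
  From (x_2, y_2) = (4607, 672): x_3 = 48·4607 + 47·7·672 = 442224; y_3 = 48·672 + 7·4607 = 64505.
  From (x_3, y_3) = (442224, 64505): x_4 = 48·442224 + 47·7·64505 = 42448897; y_4 = 48·64505 + 7·442224 = 6191808.
  From (x_4, y_4) = (42448897, 6191808): x_5 = 48·42448897 + 47·7·6191808 = 4074651888; y_5 = 48·6191808 + 7·42448897 = 594349063.
  From (x_5, y_5) = (4074651888, 594349063): x_6 = 48·4074651888 + 47·7·594349063 = 391124132351; y_6 = 48·594349063 + 7·4074651888 = 57051318240.
Step 3: Verify x_6² - 47·y_6² = 152978086907322564787201 - 152978086907322564787200 = 1 (should be 1). ✓

(x_1, y_1) = (48, 7); (x_6, y_6) = (391124132351, 57051318240).


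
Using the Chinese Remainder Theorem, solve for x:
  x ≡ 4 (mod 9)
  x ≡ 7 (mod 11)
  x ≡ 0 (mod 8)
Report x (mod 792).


Moduli 9, 11, 8 are pairwise coprime; by CRT there is a unique solution modulo M = 9 · 11 · 8 = 792.
Solve pairwise, accumulating the modulus:
  Start with x ≡ 4 (mod 9).
  Combine with x ≡ 7 (mod 11): since gcd(9, 11) = 1, we get a unique residue mod 99.
    Write x = 4 + 9·t and substitute into x ≡ 7 (mod 11): 9·t ≡ 7 − 4 = 3 (mod 11).
    The inverse of 9 mod 11 is 5 (since 9·5 = 45 = 4·11 + 1), so t ≡ 5·3 = 15 ≡ 4 (mod 11).
    Then x = 4 + 9·4 = 40, valid modulo lcm(9, 11) = 99: x ≡ 40 (mod 99).
  Combine with x ≡ 0 (mod 8): since gcd(99, 8) = 1, we get a unique residue mod 792.
    Write x = 40 + 99·t and substitute into x ≡ 0 (mod 8): 99·t ≡ 0 − 40 = -40 (mod 8).
    Reduce coefficients mod 8: 3·t ≡ 0 (mod 8).
    The inverse of 3 mod 8 is 3 (since 3·3 = 9 = 1·8 + 1), so t ≡ 3·0 = 0 ≡ 0 (mod 8).
    Then x = 40 + 99·0 = 40, valid modulo lcm(99, 8) = 792: x ≡ 40 (mod 792).
Verify: 40 mod 9 = 4 ✓, 40 mod 11 = 7 ✓, 40 mod 8 = 0 ✓.

x ≡ 40 (mod 792).


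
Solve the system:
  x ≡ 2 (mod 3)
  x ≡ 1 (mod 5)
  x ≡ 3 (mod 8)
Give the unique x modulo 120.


Moduli 3, 5, 8 are pairwise coprime; by CRT there is a unique solution modulo M = 3 · 5 · 8 = 120.
Solve pairwise, accumulating the modulus:
  Start with x ≡ 2 (mod 3).
  Combine with x ≡ 1 (mod 5): since gcd(3, 5) = 1, we get a unique residue mod 15.
    Write x = 2 + 3·t and substitute into x ≡ 1 (mod 5): 3·t ≡ 1 − 2 = -1 (mod 5).
    Reduce coefficients mod 5: 3·t ≡ 4 (mod 5).
    The inverse of 3 mod 5 is 2 (since 3·2 = 6 = 1·5 + 1), so t ≡ 2·4 = 8 ≡ 3 (mod 5).
    Then x = 2 + 3·3 = 11, valid modulo lcm(3, 5) = 15: x ≡ 11 (mod 15).
  Combine with x ≡ 3 (mod 8): since gcd(15, 8) = 1, we get a unique residue mod 120.
    Write x = 11 + 15·t and substitute into x ≡ 3 (mod 8): 15·t ≡ 3 − 11 = -8 (mod 8).
    Reduce coefficients mod 8: 7·t ≡ 0 (mod 8).
    The inverse of 7 mod 8 is 7 (since 7·7 = 49 = 6·8 + 1), so t ≡ 7·0 = 0 ≡ 0 (mod 8).
    Then x = 11 + 15·0 = 11, valid modulo lcm(15, 8) = 120: x ≡ 11 (mod 120).
Verify: 11 mod 3 = 2 ✓, 11 mod 5 = 1 ✓, 11 mod 8 = 3 ✓.

x ≡ 11 (mod 120).


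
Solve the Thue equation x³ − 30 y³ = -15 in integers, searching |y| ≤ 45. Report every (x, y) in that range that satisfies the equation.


The equation is x³ - 30y³ = -15. For fixed y, x³ = 30·y³ − 15, so a solution requires the RHS to be a perfect cube.
Strategy: iterate y from -45 to 45, compute RHS = 30·y³ − 15, and check whether it is a (positive or negative) perfect cube.
Check small values of y:
  y = 0: RHS = -15 is not a perfect cube.
  y = 1: RHS = 15 is not a perfect cube.
  y = -1: RHS = -45 is not a perfect cube.
  y = 2: RHS = 225 is not a perfect cube.
  y = -2: RHS = -255 is not a perfect cube.
  y = 3: RHS = 795 is not a perfect cube.
  y = -3: RHS = -825 is not a perfect cube.
Continuing the search up to |y| = 45 finds no solutions either.
No (x, y) in the scanned range satisfies the equation.

No integer solutions with |y| ≤ 45.


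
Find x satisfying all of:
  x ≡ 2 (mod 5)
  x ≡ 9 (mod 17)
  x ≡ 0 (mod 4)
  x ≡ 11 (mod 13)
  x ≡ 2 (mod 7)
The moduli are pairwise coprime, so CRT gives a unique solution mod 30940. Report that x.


Product of moduli M = 5 · 17 · 4 · 13 · 7 = 30940.
Merge one congruence at a time:
  Start: x ≡ 2 (mod 5).
  Combine with x ≡ 9 (mod 17); new modulus lcm = 85.
    Write x = 2 + 5·t and substitute into x ≡ 9 (mod 17): 5·t ≡ 9 − 2 = 7 (mod 17).
    The inverse of 5 mod 17 is 7 (since 5·7 = 35 = 2·17 + 1), so t ≡ 7·7 = 49 ≡ 15 (mod 17).
    Then x = 2 + 5·15 = 77, valid modulo lcm(5, 17) = 85: x ≡ 77 (mod 85).
  Combine with x ≡ 0 (mod 4); new modulus lcm = 340.
    Write x = 77 + 85·t and substitute into x ≡ 0 (mod 4): 85·t ≡ 0 − 77 = -77 (mod 4).
    Reduce coefficients mod 4: 1·t ≡ 3 (mod 4).
    So t ≡ 3 (mod 4).
    Then x = 77 + 85·3 = 332, valid modulo lcm(85, 4) = 340: x ≡ 332 (mod 340).
  Combine with x ≡ 11 (mod 13); new modulus lcm = 4420.
    Write x = 332 + 340·t and substitute into x ≡ 11 (mod 13): 340·t ≡ 11 − 332 = -321 (mod 13).
    Reduce coefficients mod 13: 2·t ≡ 4 (mod 13).
    The inverse of 2 mod 13 is 7 (since 2·7 = 14 = 1·13 + 1), so t ≡ 7·4 = 28 ≡ 2 (mod 13).
    Then x = 332 + 340·2 = 1012, valid modulo lcm(340, 13) = 4420: x ≡ 1012 (mod 4420).
  Combine with x ≡ 2 (mod 7); new modulus lcm = 30940.
    Write x = 1012 + 4420·t and substitute into x ≡ 2 (mod 7): 4420·t ≡ 2 − 1012 = -1010 (mod 7).
    Reduce coefficients mod 7: 3·t ≡ 5 (mod 7).
    The inverse of 3 mod 7 is 5 (since 3·5 = 15 = 2·7 + 1), so t ≡ 5·5 = 25 ≡ 4 (mod 7).
    Then x = 1012 + 4420·4 = 18692, valid modulo lcm(4420, 7) = 30940: x ≡ 18692 (mod 30940).
Verify against each original: 18692 mod 5 = 2, 18692 mod 17 = 9, 18692 mod 4 = 0, 18692 mod 13 = 11, 18692 mod 7 = 2.

x ≡ 18692 (mod 30940).


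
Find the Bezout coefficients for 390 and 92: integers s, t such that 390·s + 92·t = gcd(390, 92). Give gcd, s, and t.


Euclidean algorithm on (390, 92) — divide until remainder is 0:
  390 = 4 · 92 + 22
  92 = 4 · 22 + 4
  22 = 5 · 4 + 2
  4 = 2 · 2 + 0
gcd(390, 92) = 2.
Track Bezout coefficients alongside the remainders: start with r₀ = 390 = a·1 + b·0 (s = 1, t = 0) and r₁ = 92 = a·0 + b·1 (s = 0, t = 1); each new remainder r_{k+1} = r_{k-1} − q_k·r_k inherits s_{k+1} = s_{k-1} − q_k·s_k, t_{k+1} = t_{k-1} − q_k·t_k, so r_k = a·s_k + b·t_k at every step:
  q = 4: r = 22, s = 1 − 4·0 = 1, t = 0 − 4·1 = -4  (check: 390·1 + 92·(-4) = 22)
  q = 4: r = 4, s = 0 − 4·1 = -4, t = 1 − 4·(-4) = 17  (check: 390·(-4) + 92·17 = 4)
  q = 5: r = 2, s = 1 − 5·(-4) = 21, t = -4 − 5·17 = -89  (check: 390·21 + 92·(-89) = 2)
The row with r = 2 (the gcd) gives the Bezout coefficients s = 21, t = -89.
Result: 390 · (21) + 92 · (-89) = 2.

gcd(390, 92) = 2; s = 21, t = -89 (check: 390·21 + 92·(-89) = 2).


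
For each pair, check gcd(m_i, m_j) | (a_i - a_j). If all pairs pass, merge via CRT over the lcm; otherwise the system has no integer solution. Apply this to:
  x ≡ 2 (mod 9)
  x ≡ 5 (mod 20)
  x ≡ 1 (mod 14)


Moduli 9, 20, 14 are not pairwise coprime, so CRT works modulo lcm(m_i) when all pairwise compatibility conditions hold.
Pairwise compatibility: gcd(m_i, m_j) must divide a_i - a_j for every pair.
Merge one congruence at a time:
  Start: x ≡ 2 (mod 9).
  Combine with x ≡ 5 (mod 20): gcd(9, 20) = 1; 5 - 2 = 3, which IS divisible by 1, so compatible.
    Write x = 2 + 9·t and substitute into x ≡ 5 (mod 20): 9·t ≡ 5 − 2 = 3 (mod 20).
    The inverse of 9 mod 20 is 9 (since 9·9 = 81 = 4·20 + 1), so t ≡ 9·3 = 27 ≡ 7 (mod 20).
    Then x = 2 + 9·7 = 65, valid modulo lcm(9, 20) = 180: x ≡ 65 (mod 180).
  Combine with x ≡ 1 (mod 14): gcd(180, 14) = 2; 1 - 65 = -64, which IS divisible by 2, so compatible.
    Write x = 65 + 180·t and substitute into x ≡ 1 (mod 14): 180·t ≡ 1 − 65 = -64 (mod 14).
    Divide the congruence (and modulus) by g = 2: 90·t ≡ -32 (mod 7).
    Reduce coefficients mod 7: 6·t ≡ 3 (mod 7).
    The inverse of 6 mod 7 is 6 (since 6·6 = 36 = 5·7 + 1), so t ≡ 6·3 = 18 ≡ 4 (mod 7).
    Then x = 65 + 180·4 = 785, valid modulo lcm(180, 14) = 1260: x ≡ 785 (mod 1260).
Verify: 785 mod 9 = 2, 785 mod 20 = 5, 785 mod 14 = 1.

x ≡ 785 (mod 1260).


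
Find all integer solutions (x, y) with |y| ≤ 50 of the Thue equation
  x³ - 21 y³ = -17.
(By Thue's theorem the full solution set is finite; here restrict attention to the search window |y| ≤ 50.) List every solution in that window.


The equation is x³ - 21y³ = -17. For fixed y, x³ = 21·y³ − 17, so a solution requires the RHS to be a perfect cube.
Strategy: iterate y from -50 to 50, compute RHS = 21·y³ − 17, and check whether it is a (positive or negative) perfect cube.
Check small values of y:
  y = 0: RHS = -17 is not a perfect cube.
  y = 1: RHS = 4 is not a perfect cube.
  y = -1: RHS = -38 is not a perfect cube.
  y = 2: RHS = 151 is not a perfect cube.
  y = -2: RHS = -185 is not a perfect cube.
  y = 3: RHS = 550 is not a perfect cube.
  y = -3: RHS = -584 is not a perfect cube.
Continuing the search up to |y| = 50 finds no solutions either.
No (x, y) in the scanned range satisfies the equation.

No integer solutions with |y| ≤ 50.


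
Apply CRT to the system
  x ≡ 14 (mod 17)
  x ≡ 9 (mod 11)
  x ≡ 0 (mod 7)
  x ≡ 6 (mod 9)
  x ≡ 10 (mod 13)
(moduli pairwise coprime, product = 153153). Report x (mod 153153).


Product of moduli M = 17 · 11 · 7 · 9 · 13 = 153153.
Merge one congruence at a time:
  Start: x ≡ 14 (mod 17).
  Combine with x ≡ 9 (mod 11); new modulus lcm = 187.
    Write x = 14 + 17·t and substitute into x ≡ 9 (mod 11): 17·t ≡ 9 − 14 = -5 (mod 11).
    Reduce coefficients mod 11: 6·t ≡ 6 (mod 11).
    The inverse of 6 mod 11 is 2 (since 6·2 = 12 = 1·11 + 1), so t ≡ 2·6 = 12 ≡ 1 (mod 11).
    Then x = 14 + 17·1 = 31, valid modulo lcm(17, 11) = 187: x ≡ 31 (mod 187).
  Combine with x ≡ 0 (mod 7); new modulus lcm = 1309.
    Write x = 31 + 187·t and substitute into x ≡ 0 (mod 7): 187·t ≡ 0 − 31 = -31 (mod 7).
    Reduce coefficients mod 7: 5·t ≡ 4 (mod 7).
    The inverse of 5 mod 7 is 3 (since 5·3 = 15 = 2·7 + 1), so t ≡ 3·4 = 12 ≡ 5 (mod 7).
    Then x = 31 + 187·5 = 966, valid modulo lcm(187, 7) = 1309: x ≡ 966 (mod 1309).
  Combine with x ≡ 6 (mod 9); new modulus lcm = 11781.
    Write x = 966 + 1309·t and substitute into x ≡ 6 (mod 9): 1309·t ≡ 6 − 966 = -960 (mod 9).
    Reduce coefficients mod 9: 4·t ≡ 3 (mod 9).
    The inverse of 4 mod 9 is 7 (since 4·7 = 28 = 3·9 + 1), so t ≡ 7·3 = 21 ≡ 3 (mod 9).
    Then x = 966 + 1309·3 = 4893, valid modulo lcm(1309, 9) = 11781: x ≡ 4893 (mod 11781).
  Combine with x ≡ 10 (mod 13); new modulus lcm = 153153.
    Write x = 4893 + 11781·t and substitute into x ≡ 10 (mod 13): 11781·t ≡ 10 − 4893 = -4883 (mod 13).
    Reduce coefficients mod 13: 3·t ≡ 5 (mod 13).
    The inverse of 3 mod 13 is 9 (since 3·9 = 27 = 2·13 + 1), so t ≡ 9·5 = 45 ≡ 6 (mod 13).
    Then x = 4893 + 11781·6 = 75579, valid modulo lcm(11781, 13) = 153153: x ≡ 75579 (mod 153153).
Verify against each original: 75579 mod 17 = 14, 75579 mod 11 = 9, 75579 mod 7 = 0, 75579 mod 9 = 6, 75579 mod 13 = 10.

x ≡ 75579 (mod 153153).


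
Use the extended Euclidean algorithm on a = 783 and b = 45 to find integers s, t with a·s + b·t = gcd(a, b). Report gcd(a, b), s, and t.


Euclidean algorithm on (783, 45) — divide until remainder is 0:
  783 = 17 · 45 + 18
  45 = 2 · 18 + 9
  18 = 2 · 9 + 0
gcd(783, 45) = 9.
Track Bezout coefficients alongside the remainders: start with r₀ = 783 = a·1 + b·0 (s = 1, t = 0) and r₁ = 45 = a·0 + b·1 (s = 0, t = 1); each new remainder r_{k+1} = r_{k-1} − q_k·r_k inherits s_{k+1} = s_{k-1} − q_k·s_k, t_{k+1} = t_{k-1} − q_k·t_k, so r_k = a·s_k + b·t_k at every step:
  q = 17: r = 18, s = 1 − 17·0 = 1, t = 0 − 17·1 = -17  (check: 783·1 + 45·(-17) = 18)
  q = 2: r = 9, s = 0 − 2·1 = -2, t = 1 − 2·(-17) = 35  (check: 783·(-2) + 45·35 = 9)
The row with r = 9 (the gcd) gives the Bezout coefficients s = -2, t = 35.
Result: 783 · (-2) + 45 · (35) = 9.

gcd(783, 45) = 9; s = -2, t = 35 (check: 783·(-2) + 45·35 = 9).


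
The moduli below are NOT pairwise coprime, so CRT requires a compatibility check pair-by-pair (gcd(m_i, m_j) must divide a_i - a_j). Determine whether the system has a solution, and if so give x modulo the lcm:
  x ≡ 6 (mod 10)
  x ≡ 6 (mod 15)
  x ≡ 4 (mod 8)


Moduli 10, 15, 8 are not pairwise coprime, so CRT works modulo lcm(m_i) when all pairwise compatibility conditions hold.
Pairwise compatibility: gcd(m_i, m_j) must divide a_i - a_j for every pair.
Merge one congruence at a time:
  Start: x ≡ 6 (mod 10).
  Combine with x ≡ 6 (mod 15): gcd(10, 15) = 5; 6 - 6 = 0, which IS divisible by 5, so compatible.
    Write x = 6 + 10·t and substitute into x ≡ 6 (mod 15): 10·t ≡ 6 − 6 = 0 (mod 15).
    Divide the congruence (and modulus) by g = 5: 2·t ≡ 0 (mod 3).
    The inverse of 2 mod 3 is 2 (since 2·2 = 4 = 1·3 + 1), so t ≡ 2·0 = 0 ≡ 0 (mod 3).
    Then x = 6 + 10·0 = 6, valid modulo lcm(10, 15) = 30: x ≡ 6 (mod 30).
  Combine with x ≡ 4 (mod 8): gcd(30, 8) = 2; 4 - 6 = -2, which IS divisible by 2, so compatible.
    Write x = 6 + 30·t and substitute into x ≡ 4 (mod 8): 30·t ≡ 4 − 6 = -2 (mod 8).
    Divide the congruence (and modulus) by g = 2: 15·t ≡ -1 (mod 4).
    Reduce coefficients mod 4: 3·t ≡ 3 (mod 4).
    The inverse of 3 mod 4 is 3 (since 3·3 = 9 = 2·4 + 1), so t ≡ 3·3 = 9 ≡ 1 (mod 4).
    Then x = 6 + 30·1 = 36, valid modulo lcm(30, 8) = 120: x ≡ 36 (mod 120).
Verify: 36 mod 10 = 6, 36 mod 15 = 6, 36 mod 8 = 4.

x ≡ 36 (mod 120).


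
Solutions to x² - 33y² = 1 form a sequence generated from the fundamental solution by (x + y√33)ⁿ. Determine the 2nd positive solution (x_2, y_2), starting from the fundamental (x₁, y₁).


Step 1: Find the fundamental solution (x₁, y₁) of x² - 33y² = 1.
  Expand √33 as a continued fraction. a₀ = ⌊√33⌋ = 5; iterate m_{k+1} = d_k·a_k − m_k, d_{k+1} = (33 − m_{k+1}²)/d_k, a_{k+1} = ⌊(a₀ + m_{k+1})/d_{k+1}⌋ (starting m₀ = 0, d₀ = 1), with convergents p_k = a_k·p_{k-1} + p_{k-2}, q_k = a_k·q_{k-1} + q_{k-2} (p₋₁ = 1, q₋₁ = 0):
  k = 0: a₀ = 5; p₀/q₀ = 5/1; p₀² − 33·q₀² = 25 − 33 = -8.
  k = 1: m = 5, d = 8, a = ⌊(5 + 5)/8⌋ = 1; p/q = (1·5 + 1)/(1·1 + 0) = 6/1; p² − 33·q² = 36 − 33 = 3.
  k = 2: m = 3, d = 3, a = ⌊(5 + 3)/3⌋ = 2; p/q = (2·6 + 5)/(2·1 + 1) = 17/3; p² − 33·q² = 289 − 297 = -8.
  k = 3: m = 3, d = 8, a = ⌊(5 + 3)/8⌋ = 1; p/q = (1·17 + 6)/(1·3 + 1) = 23/4; p² − 33·q² = 529 − 528 = 1.
  The first convergent with p² − 33·q² = 1 gives the fundamental solution (x₁, y₁) = (23, 4).
Step 2: Apply the recurrence (x_{n+1}, y_{n+1}) = (x₁x_n + 33y₁y_n, x₁y_n + y₁x_n) repeatedly.
  From (x_1, y_1) = (23, 4): x_2 = 23·23 + 33·4·4 = 1057; y_2 = 23·4 + 4·23 = 184.
Step 3: Verify x_2² - 33·y_2² = 1117249 - 1117248 = 1 (should be 1). ✓

(x_1, y_1) = (23, 4); (x_2, y_2) = (1057, 184).


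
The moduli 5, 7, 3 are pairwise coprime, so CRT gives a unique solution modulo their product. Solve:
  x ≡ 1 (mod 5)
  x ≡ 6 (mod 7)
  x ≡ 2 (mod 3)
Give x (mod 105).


Moduli 5, 7, 3 are pairwise coprime; by CRT there is a unique solution modulo M = 5 · 7 · 3 = 105.
Solve pairwise, accumulating the modulus:
  Start with x ≡ 1 (mod 5).
  Combine with x ≡ 6 (mod 7): since gcd(5, 7) = 1, we get a unique residue mod 35.
    Write x = 1 + 5·t and substitute into x ≡ 6 (mod 7): 5·t ≡ 6 − 1 = 5 (mod 7).
    The inverse of 5 mod 7 is 3 (since 5·3 = 15 = 2·7 + 1), so t ≡ 3·5 = 15 ≡ 1 (mod 7).
    Then x = 1 + 5·1 = 6, valid modulo lcm(5, 7) = 35: x ≡ 6 (mod 35).
  Combine with x ≡ 2 (mod 3): since gcd(35, 3) = 1, we get a unique residue mod 105.
    Write x = 6 + 35·t and substitute into x ≡ 2 (mod 3): 35·t ≡ 2 − 6 = -4 (mod 3).
    Reduce coefficients mod 3: 2·t ≡ 2 (mod 3).
    The inverse of 2 mod 3 is 2 (since 2·2 = 4 = 1·3 + 1), so t ≡ 2·2 = 4 ≡ 1 (mod 3).
    Then x = 6 + 35·1 = 41, valid modulo lcm(35, 3) = 105: x ≡ 41 (mod 105).
Verify: 41 mod 5 = 1 ✓, 41 mod 7 = 6 ✓, 41 mod 3 = 2 ✓.

x ≡ 41 (mod 105).


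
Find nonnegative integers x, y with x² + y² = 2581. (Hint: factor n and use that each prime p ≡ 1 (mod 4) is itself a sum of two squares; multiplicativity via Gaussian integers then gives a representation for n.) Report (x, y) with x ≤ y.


Step 1: Factor n = 2581 = 29 · 89.
Step 2: Check the mod-4 condition on each prime factor: 29 ≡ 1 (mod 4), exponent 1; 89 ≡ 1 (mod 4), exponent 1.
All primes ≡ 3 (mod 4) appear to even exponent (or don't appear), so by the two-squares theorem n IS expressible as a sum of two squares.
Step 3: Build a representation. Here n = 29 · 89 is a product of primes ≡ 1 (mod 4). Each prime p ≡ 1 (mod 4) is itself a sum of two squares; find a² by testing p − a² for a perfect square:
  29: 29 − 1² = 28, 29 − 2² = 25 = 5² ⇒ 29 = 2² + 5².
  89: 89 − 1² = 88, 89 − 2² = 85, 89 − 3² = 80, 89 − 4² = 73, 89 − 5² = 64 = 8² ⇒ 89 = 5² + 8².
  Combine using the Brahmagupta–Fibonacci identity (a² + b²)(c² + d²) = (ac − bd)² + (ad + bc)² = (ac + bd)² + (ad − bc)²:
  29 · 89 = 2581: from (2² + 5²)(5² + 8²), take (2·5 − 5·8, 2·8 + 5·5) = (10 − 40, 16 + 25) = (-30, 41); dropping signs (only squares matter) gives (30, 41); check 30² + 41² = 900 + 1681 = 2581 ✓.
Step 4: Order so x ≤ y and verify: 30² + 41² = 900 + 1681 = 2581 = n. ✓

n = 2581 = 30² + 41² (one valid representation with x ≤ y).


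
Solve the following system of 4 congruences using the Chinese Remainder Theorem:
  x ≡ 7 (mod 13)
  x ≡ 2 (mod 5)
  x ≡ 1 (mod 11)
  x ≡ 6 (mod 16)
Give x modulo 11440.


Product of moduli M = 13 · 5 · 11 · 16 = 11440.
Merge one congruence at a time:
  Start: x ≡ 7 (mod 13).
  Combine with x ≡ 2 (mod 5); new modulus lcm = 65.
    Write x = 7 + 13·t and substitute into x ≡ 2 (mod 5): 13·t ≡ 2 − 7 = -5 (mod 5).
    Reduce coefficients mod 5: 3·t ≡ 0 (mod 5).
    The inverse of 3 mod 5 is 2 (since 3·2 = 6 = 1·5 + 1), so t ≡ 2·0 = 0 ≡ 0 (mod 5).
    Then x = 7 + 13·0 = 7, valid modulo lcm(13, 5) = 65: x ≡ 7 (mod 65).
  Combine with x ≡ 1 (mod 11); new modulus lcm = 715.
    Write x = 7 + 65·t and substitute into x ≡ 1 (mod 11): 65·t ≡ 1 − 7 = -6 (mod 11).
    Reduce coefficients mod 11: 10·t ≡ 5 (mod 11).
    The inverse of 10 mod 11 is 10 (since 10·10 = 100 = 9·11 + 1), so t ≡ 10·5 = 50 ≡ 6 (mod 11).
    Then x = 7 + 65·6 = 397, valid modulo lcm(65, 11) = 715: x ≡ 397 (mod 715).
  Combine with x ≡ 6 (mod 16); new modulus lcm = 11440.
    Write x = 397 + 715·t and substitute into x ≡ 6 (mod 16): 715·t ≡ 6 − 397 = -391 (mod 16).
    Reduce coefficients mod 16: 11·t ≡ 9 (mod 16).
    The inverse of 11 mod 16 is 3 (since 11·3 = 33 = 2·16 + 1), so t ≡ 3·9 = 27 ≡ 11 (mod 16).
    Then x = 397 + 715·11 = 8262, valid modulo lcm(715, 16) = 11440: x ≡ 8262 (mod 11440).
Verify against each original: 8262 mod 13 = 7, 8262 mod 5 = 2, 8262 mod 11 = 1, 8262 mod 16 = 6.

x ≡ 8262 (mod 11440).


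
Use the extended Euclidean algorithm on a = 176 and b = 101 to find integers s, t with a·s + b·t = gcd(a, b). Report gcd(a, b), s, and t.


Euclidean algorithm on (176, 101) — divide until remainder is 0:
  176 = 1 · 101 + 75
  101 = 1 · 75 + 26
  75 = 2 · 26 + 23
  26 = 1 · 23 + 3
  23 = 7 · 3 + 2
  3 = 1 · 2 + 1
  2 = 2 · 1 + 0
gcd(176, 101) = 1.
Track Bezout coefficients alongside the remainders: start with r₀ = 176 = a·1 + b·0 (s = 1, t = 0) and r₁ = 101 = a·0 + b·1 (s = 0, t = 1); each new remainder r_{k+1} = r_{k-1} − q_k·r_k inherits s_{k+1} = s_{k-1} − q_k·s_k, t_{k+1} = t_{k-1} − q_k·t_k, so r_k = a·s_k + b·t_k at every step:
  q = 1: r = 75, s = 1 − 1·0 = 1, t = 0 − 1·1 = -1  (check: 176·1 + 101·(-1) = 75)
  q = 1: r = 26, s = 0 − 1·1 = -1, t = 1 − 1·(-1) = 2  (check: 176·(-1) + 101·2 = 26)
  q = 2: r = 23, s = 1 − 2·(-1) = 3, t = -1 − 2·2 = -5  (check: 176·3 + 101·(-5) = 23)
  q = 1: r = 3, s = -1 − 1·3 = -4, t = 2 − 1·(-5) = 7  (check: 176·(-4) + 101·7 = 3)
  q = 7: r = 2, s = 3 − 7·(-4) = 31, t = -5 − 7·7 = -54  (check: 176·31 + 101·(-54) = 2)
  q = 1: r = 1, s = -4 − 1·31 = -35, t = 7 − 1·(-54) = 61  (check: 176·(-35) + 101·61 = 1)
The row with r = 1 (the gcd) gives the Bezout coefficients s = -35, t = 61.
Result: 176 · (-35) + 101 · (61) = 1.

gcd(176, 101) = 1; s = -35, t = 61 (check: 176·(-35) + 101·61 = 1).


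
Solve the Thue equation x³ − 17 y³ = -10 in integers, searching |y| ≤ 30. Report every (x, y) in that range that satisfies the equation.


The equation is x³ - 17y³ = -10. For fixed y, x³ = 17·y³ − 10, so a solution requires the RHS to be a perfect cube.
Strategy: iterate y from -30 to 30, compute RHS = 17·y³ − 10, and check whether it is a (positive or negative) perfect cube.
Check small values of y:
  y = 0: RHS = -10 is not a perfect cube.
  y = 1: RHS = 7 is not a perfect cube.
  y = -1: RHS = -27 = (-3)³ ⇒ x = -3 works.
  y = 2: RHS = 126 is not a perfect cube.
  y = -2: RHS = -146 is not a perfect cube.
  y = 3: RHS = 449 is not a perfect cube.
  y = -3: RHS = -469 is not a perfect cube.
Continuing the search up to |y| = 30 finds no further solutions beyond those listed.
Collected solutions: (-3, -1).

Solutions (with |y| ≤ 30): (-3, -1).
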